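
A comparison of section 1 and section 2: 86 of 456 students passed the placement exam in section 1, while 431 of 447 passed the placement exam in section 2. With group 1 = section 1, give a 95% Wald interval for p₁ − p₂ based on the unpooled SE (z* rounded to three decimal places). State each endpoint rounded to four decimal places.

p̂₁ = 0.18860, p̂₂ = 0.96421, so the observed difference is -0.77561.
Unpooled SE = √(p̂₁(1−p̂₁)/n₁ + p̂₂(1−p̂₂)/n₂) = √(0.000335587 + 0.000077210) = 0.020317.
For 95% confidence, z* = 1.960. Margin = 1.960·0.020317 = 0.03982.
CI: -0.77561 ± 0.03982 = (-0.8154, -0.7358).

(-0.8154, -0.7358)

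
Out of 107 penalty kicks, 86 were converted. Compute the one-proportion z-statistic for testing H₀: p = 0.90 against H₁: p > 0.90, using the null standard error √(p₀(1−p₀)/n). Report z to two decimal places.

Sample proportion p̂ = 86/107 = 0.80374.
Under H₀, SE = √(p₀(1−p₀)/n) = √(0.90·0.10/107) = √0.000841121 = 0.029002.
z = (p̂ − p₀)/SE = (0.80374 − 0.90)/0.029002 = -3.32.

z = -3.32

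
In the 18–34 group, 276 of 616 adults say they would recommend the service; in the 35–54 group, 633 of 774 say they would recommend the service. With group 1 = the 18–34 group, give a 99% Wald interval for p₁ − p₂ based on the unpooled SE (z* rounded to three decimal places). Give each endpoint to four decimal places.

p̂₁ = 0.44805, p̂₂ = 0.81783, so the observed difference is -0.36978.
SE = √(0.000401463 + 0.000192486) = √0.000593949 = 0.024371.
z* = 2.576 at the 99% level. Margin = 2.576·0.024371 = 0.06278.
Interval: -0.36978 ± 0.06278 → (-0.4326, -0.3070).

(-0.4326, -0.3070)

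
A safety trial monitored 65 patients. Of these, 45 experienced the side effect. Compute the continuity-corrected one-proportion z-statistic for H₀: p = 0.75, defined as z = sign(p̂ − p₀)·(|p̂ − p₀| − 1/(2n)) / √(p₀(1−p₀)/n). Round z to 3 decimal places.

p̂ = 45/65 = 0.69231. p̂ − p₀ = -0.057692.
1/(2n) = 0.007692.
Corrected numerator: |-0.057692| − 0.007692 = 0.050000.
SE₀ = √(0.75·0.25/65) = 0.053709.
z = (−)0.050000/0.053709 = -0.931.

z = -0.931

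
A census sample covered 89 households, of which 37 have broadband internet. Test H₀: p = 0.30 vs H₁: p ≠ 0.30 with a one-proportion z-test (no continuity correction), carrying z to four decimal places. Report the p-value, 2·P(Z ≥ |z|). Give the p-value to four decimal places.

Sample proportion p̂ = 37/89 = 0.41573.
Under H₀, SE = √(p₀(1−p₀)/n) = √(0.30·0.70/89) = √0.002359551 = 0.048575.
z = (p̂ − p₀)/SE = (37/89 − 0.30)/0.048575 ≈ 2.3825.
From the standard normal, 2·P(Z ≥ |z|) = 0.0172.

p-value = 0.0172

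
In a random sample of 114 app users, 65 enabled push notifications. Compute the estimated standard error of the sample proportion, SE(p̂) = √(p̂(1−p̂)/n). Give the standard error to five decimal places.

SE = 0.04637

The sample proportion is 65/114 = 0.57018.
p̂(1−p̂) = 0.245075.
Dividing by n and taking the root: √0.002149781 = 0.04637.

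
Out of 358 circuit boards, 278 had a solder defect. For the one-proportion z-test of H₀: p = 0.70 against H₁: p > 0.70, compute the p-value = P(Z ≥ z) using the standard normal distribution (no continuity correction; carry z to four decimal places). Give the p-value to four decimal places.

With x = 278 successes in n = 358, p̂ = 0.77654.
Null standard error: √(0.70·0.30/358) = √0.000586592 = 0.024220.
Test statistic (full precision, shown to 4 dp): z = (278/358 − 0.70)/SE₀ ≈ 3.1601.
p-value = P(Z ≥ z) with z = 3.1601 → 0.0008.

p-value = 0.0008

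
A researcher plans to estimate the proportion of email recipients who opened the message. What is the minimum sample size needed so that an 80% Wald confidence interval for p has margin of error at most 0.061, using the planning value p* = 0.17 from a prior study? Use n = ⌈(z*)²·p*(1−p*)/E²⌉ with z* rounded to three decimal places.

n = 63

For 80% confidence, z* = 1.282.
p*(1−p*) = 0.17·0.83 = 0.1411.
(z*)²·p*(1−p*)/E² = 1.643524·0.1411/0.003721 = 62.322.
Rounding up, n = 63.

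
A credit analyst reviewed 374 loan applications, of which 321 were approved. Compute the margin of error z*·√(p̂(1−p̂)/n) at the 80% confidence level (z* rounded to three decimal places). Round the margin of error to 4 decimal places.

ME = 0.0231

p̂ = 321/374 = 0.85829.
SE = √(p̂(1−p̂)/n) = √(0.121629/374) = 0.018034.
For 80% confidence, z* = 1.282.
ME = 1.282·0.018034 = 0.0231.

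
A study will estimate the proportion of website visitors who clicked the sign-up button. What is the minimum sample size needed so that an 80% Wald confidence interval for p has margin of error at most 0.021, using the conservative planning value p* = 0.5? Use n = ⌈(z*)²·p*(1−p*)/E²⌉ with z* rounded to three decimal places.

The 80% critical value is z* = 1.282.
p*(1−p*) = 0.50·0.50 = 0.2500.
Required n before rounding: 1.643524 × 0.2500 / 0.021² = 931.703.
⌈931.703⌉ = 932.

n = 932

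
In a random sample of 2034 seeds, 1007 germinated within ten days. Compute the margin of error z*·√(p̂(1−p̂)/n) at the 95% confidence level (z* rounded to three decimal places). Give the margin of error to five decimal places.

With x = 1007 successes in n = 2034, p̂ = 0.49508.
Standard error of p̂: √(0.249976/2034) = √0.000122899 = 0.011086.
The 95% critical value is z* = 1.960.
ME = 1.960·0.011086 = 0.02173.

ME = 0.02173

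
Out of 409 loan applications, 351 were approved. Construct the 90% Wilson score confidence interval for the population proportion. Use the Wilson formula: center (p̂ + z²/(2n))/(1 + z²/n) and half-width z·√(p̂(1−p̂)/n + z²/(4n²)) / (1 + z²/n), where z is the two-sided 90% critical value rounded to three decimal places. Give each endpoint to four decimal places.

(0.8275, 0.8842)

Here p̂ = 351/409 = 0.85819 and z = 1.645 (z² = 2.706025).
1 + z²/n = 1.006616.
Center = (0.85819 + 0.003308)/1.006616 = 0.85584.
Radicand: p̂(1−p̂)/n + z²/(4n²) = 0.000297554 + 0.000004044 = 0.000301598.
Half-width = z·√(radicand)/denom = 1.645·0.017367/1.006616 = 0.02838.
So the interval runs from 0.8275 to 0.8842.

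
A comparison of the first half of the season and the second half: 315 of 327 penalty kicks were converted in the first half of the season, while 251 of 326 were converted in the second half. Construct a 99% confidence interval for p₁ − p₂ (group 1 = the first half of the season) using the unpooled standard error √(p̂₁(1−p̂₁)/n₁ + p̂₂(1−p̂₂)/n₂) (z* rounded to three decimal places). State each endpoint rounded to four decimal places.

p̂₁ = 0.96330, p̂₂ = 0.76994, so the observed difference is 0.19336.
Unpooled SE = √(p̂₁(1−p̂₁)/n₁ + p̂₂(1−p̂₂)/n₂) = √(0.000108106 + 0.000543353) = 0.025524.
The 99% critical value is z* = 2.576. Margin of error = 0.06575.
CI: 0.19336 ± 0.06575 = (0.1276, 0.2591).

(0.1276, 0.2591)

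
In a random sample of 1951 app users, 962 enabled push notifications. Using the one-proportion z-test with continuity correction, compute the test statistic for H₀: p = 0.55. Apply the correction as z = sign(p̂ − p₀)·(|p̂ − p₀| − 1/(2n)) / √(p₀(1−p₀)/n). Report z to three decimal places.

With x = 962 successes in n = 1951, p̂ = 0.49308. p̂ − p₀ = -0.056920.
1/(2n) = 0.000256.
Corrected numerator: |-0.056920| − 0.000256 = 0.056664.
Null standard error: √(0.55·0.45/1951) = √0.000126858 = 0.011263.
z = (−)0.056664/0.011263 = -5.031.

z = -5.031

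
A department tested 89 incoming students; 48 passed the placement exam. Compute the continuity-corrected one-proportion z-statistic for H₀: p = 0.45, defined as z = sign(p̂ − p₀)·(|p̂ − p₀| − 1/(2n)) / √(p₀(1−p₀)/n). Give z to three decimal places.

z = 1.587

The sample proportion is 48/89 = 0.53933. p̂ − p₀ = 0.089326.
Continuity correction 1/(2n) = 1/178 = 0.005618.
Corrected numerator: |0.089326| − 0.005618 = 0.083708.
SE₀ = √(0.45·0.55/89) = 0.052734.
z = (+)0.083708/0.052734 = 1.587.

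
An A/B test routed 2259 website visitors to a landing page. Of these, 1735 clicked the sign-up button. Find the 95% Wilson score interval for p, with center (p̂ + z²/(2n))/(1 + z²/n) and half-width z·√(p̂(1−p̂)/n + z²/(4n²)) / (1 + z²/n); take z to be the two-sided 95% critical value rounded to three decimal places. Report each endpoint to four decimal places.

p̂ = 1735/2259 = 0.76804; z = 1.960, so z² = 3.841600.
1 + z²/n = 1.001701.
Center = (0.76804 + 0.000850)/1.001701 = 0.76758.
Radicand: p̂(1−p̂)/n + z²/(4n²) = 0.000078865 + 0.000000188 = 0.000079053.
Half-width = 1.960·√0.000079053/1.001701 = 0.01740.
So the interval runs from 0.7502 to 0.7850.

(0.7502, 0.7850)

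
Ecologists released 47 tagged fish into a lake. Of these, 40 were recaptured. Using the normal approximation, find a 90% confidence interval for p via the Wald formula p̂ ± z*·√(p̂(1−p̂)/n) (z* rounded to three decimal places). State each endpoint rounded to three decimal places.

(0.766, 0.936)

p̂ = 40/47 = 0.85106.
SE(p̂) = √(0.85106·0.14894/47) = 0.051932.
For 90% confidence, z* = 1.645.
Margin of error: 1.645 × 0.051932 = 0.08543.
CI: 0.85106 ± 0.08543 = (0.766, 0.936).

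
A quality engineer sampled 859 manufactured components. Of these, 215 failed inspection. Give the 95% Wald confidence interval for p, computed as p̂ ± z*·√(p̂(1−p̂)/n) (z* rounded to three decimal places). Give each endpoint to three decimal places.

With x = 215 successes in n = 859, p̂ = 0.25029.
Standard error of p̂: √(0.187645/859) = √0.000218446 = 0.014780.
For 95% confidence, z* = 1.960.
Margin = 1.960·0.014780 = 0.02897.
Interval: 0.25029 ± 0.02897 → (0.221, 0.279).

(0.221, 0.279)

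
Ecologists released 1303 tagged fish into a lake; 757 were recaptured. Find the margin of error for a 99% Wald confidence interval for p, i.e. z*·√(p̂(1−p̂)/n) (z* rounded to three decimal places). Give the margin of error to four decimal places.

p̂ = 757/1303 = 0.58097.
SE = √(p̂(1−p̂)/n) = √(0.243444/1303) = 0.013669.
z* = 2.576 at the 99% level.
ME = 2.576·0.013669 = 0.0352.

ME = 0.0352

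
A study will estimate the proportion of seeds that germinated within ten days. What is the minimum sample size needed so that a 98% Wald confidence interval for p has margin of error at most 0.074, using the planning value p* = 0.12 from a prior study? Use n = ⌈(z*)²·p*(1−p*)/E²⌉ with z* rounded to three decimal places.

For 98% confidence, z* = 2.326.
p*(1−p*) = 0.1056.
Required n before rounding: 5.410276 × 0.1056 / 0.074² = 104.333.
⌈104.333⌉ = 105.

n = 105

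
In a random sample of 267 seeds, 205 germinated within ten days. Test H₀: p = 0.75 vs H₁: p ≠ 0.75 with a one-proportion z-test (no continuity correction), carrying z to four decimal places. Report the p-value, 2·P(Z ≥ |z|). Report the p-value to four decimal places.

The sample proportion is 205/267 = 0.76779.
Null standard error: √(0.75·0.25/267) = √0.000702247 = 0.026500.
z = (p̂ − p₀)/SE = (205/267 − 0.75)/0.026500 ≈ 0.6713.
From the standard normal, 2·P(Z ≥ |z|) = 0.5020.

p-value = 0.5020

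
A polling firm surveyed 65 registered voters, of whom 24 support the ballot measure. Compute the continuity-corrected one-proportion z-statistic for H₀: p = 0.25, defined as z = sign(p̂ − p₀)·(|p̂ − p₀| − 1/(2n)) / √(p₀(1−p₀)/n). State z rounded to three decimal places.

The sample proportion is 24/65 = 0.36923. p̂ − p₀ = 0.119231.
1/(2n) = 0.007692.
Corrected numerator: |0.119231| − 0.007692 = 0.111539.
Under H₀, SE = √(p₀(1−p₀)/n) = √(0.25·0.75/65) = √0.002884615 = 0.053709.
z = +0.111539/0.053709 = 2.077.

z = 2.077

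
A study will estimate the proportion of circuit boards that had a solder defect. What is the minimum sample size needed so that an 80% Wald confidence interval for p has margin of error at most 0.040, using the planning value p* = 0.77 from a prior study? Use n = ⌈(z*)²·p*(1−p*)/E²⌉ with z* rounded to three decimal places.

For 80% confidence, z* = 1.282.
p*(1−p*) = 0.1771.
Required n before rounding: 1.643524 × 0.1771 / 0.040² = 181.918.
⌈181.918⌉ = 182.

n = 182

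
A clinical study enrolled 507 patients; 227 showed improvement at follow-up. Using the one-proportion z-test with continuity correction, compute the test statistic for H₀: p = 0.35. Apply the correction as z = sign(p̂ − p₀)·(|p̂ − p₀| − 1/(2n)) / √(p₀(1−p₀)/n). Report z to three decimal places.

With x = 227 successes in n = 507, p̂ = 0.44773. p̂ − p₀ = 0.097732.
1/(2n) = 0.000986.
Corrected numerator: |0.097732| − 0.000986 = 0.096746.
SE₀ = √(0.35·0.65/507) = 0.021183.
z = (+)0.096746/0.021183 = 4.567.

z = 4.567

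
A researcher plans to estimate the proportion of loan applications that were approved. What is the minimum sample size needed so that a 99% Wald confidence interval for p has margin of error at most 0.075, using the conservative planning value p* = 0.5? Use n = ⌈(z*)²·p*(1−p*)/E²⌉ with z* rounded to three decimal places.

n = 295

For 99% confidence, z* = 2.576.
p*(1−p*) = 0.50·0.50 = 0.2500.
(z*)²·p*(1−p*)/E² = 6.635776·0.2500/0.005625 = 294.923.
⌈294.923⌉ = 295.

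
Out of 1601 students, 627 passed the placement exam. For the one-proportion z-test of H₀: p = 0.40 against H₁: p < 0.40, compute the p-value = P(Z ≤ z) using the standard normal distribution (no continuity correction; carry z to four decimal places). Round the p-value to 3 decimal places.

p̂ = 627/1601 = 0.39163.
Under H₀, SE = √(p₀(1−p₀)/n) = √(0.40·0.60/1601) = √0.000149906 = 0.012244.
Test statistic (full precision, shown to 4 dp): z = (627/1601 − 0.40)/SE₀ ≈ -0.6836.
From the standard normal, P(Z ≤ z) = 0.247.

p-value = 0.247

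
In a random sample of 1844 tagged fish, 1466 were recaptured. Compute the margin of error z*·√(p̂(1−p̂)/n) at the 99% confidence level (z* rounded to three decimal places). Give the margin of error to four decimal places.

Sample proportion p̂ = 1466/1844 = 0.79501.
SE(p̂) = √(0.79501·0.20499/1844) = 0.009401.
The 99% critical value is z* = 2.576.
Margin of error = z*·SE = 2.576 × 0.009401 = 0.0242.

ME = 0.0242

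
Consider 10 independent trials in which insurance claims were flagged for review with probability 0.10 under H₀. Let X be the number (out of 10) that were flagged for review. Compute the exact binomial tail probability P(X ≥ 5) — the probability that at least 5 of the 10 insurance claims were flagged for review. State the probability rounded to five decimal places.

X is binomial with n = 10 and p = 0.10.
P(X ≥ 5) = Σ_{j=5}^{10} C(10,j)·0.10^j·0.90^{10−j}.
= 0.001488 + 0.000138 + 0.000009 + 0.000000 + 0.000000 + 0.000000 = 0.00163.

P = 0.00163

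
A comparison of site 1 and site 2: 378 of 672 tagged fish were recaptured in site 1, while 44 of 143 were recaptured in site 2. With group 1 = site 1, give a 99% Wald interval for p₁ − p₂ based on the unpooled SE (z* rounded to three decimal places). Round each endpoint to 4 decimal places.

(0.1438, 0.3658)

p̂₁ = 0.56250, p̂₂ = 0.30769, so the observed difference is 0.25481.
Unpooled SE = √(p̂₁(1−p̂₁)/n₁ + p̂₂(1−p̂₂)/n₂) = √(0.000366211 + 0.001489635) = 0.043080.
z* = 2.576 at the 99% level. Margin = 2.576·0.043080 = 0.11097.
So the interval runs from 0.1438 to 0.3658.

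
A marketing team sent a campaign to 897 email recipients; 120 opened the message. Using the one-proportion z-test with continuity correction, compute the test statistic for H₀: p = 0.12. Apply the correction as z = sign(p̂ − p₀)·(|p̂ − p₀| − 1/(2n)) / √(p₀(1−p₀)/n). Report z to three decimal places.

z = 1.219

The sample proportion is 120/897 = 0.13378. p̂ − p₀ = 0.013779.
Continuity correction 1/(2n) = 1/1794 = 0.000557.
Corrected numerator: |0.013779| − 0.000557 = 0.013222.
SE₀ = √(0.12·0.88/897) = 0.010850.
z = +0.013222/0.010850 = 1.219.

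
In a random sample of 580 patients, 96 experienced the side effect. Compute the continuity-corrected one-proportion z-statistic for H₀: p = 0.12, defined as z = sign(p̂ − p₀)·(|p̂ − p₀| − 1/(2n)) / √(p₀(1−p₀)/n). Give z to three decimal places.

The sample proportion is 96/580 = 0.16552. p̂ − p₀ = 0.045517.
Continuity correction 1/(2n) = 1/1160 = 0.000862.
Corrected numerator: |0.045517| − 0.000862 = 0.044655.
SE₀ = √(0.12·0.88/580) = 0.013493.
z = +0.044655/0.013493 = 3.309.

z = 3.309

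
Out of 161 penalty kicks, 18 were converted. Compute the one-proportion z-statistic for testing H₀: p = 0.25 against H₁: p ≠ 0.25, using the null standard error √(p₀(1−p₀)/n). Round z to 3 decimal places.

z = -4.050

Sample proportion p̂ = 18/161 = 0.11180.
Null standard error: √(0.25·0.75/161) = √0.001164596 = 0.034126.
z = (0.11180 − 0.25)/0.034126 = -0.13820/0.034126 = -4.050.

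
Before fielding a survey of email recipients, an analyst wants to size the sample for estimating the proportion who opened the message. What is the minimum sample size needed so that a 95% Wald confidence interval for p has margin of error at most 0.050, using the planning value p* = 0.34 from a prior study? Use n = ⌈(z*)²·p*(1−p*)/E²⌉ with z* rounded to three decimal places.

n = 345

For 95% confidence, z* = 1.960.
p*(1−p*) = 0.2244.
Required n before rounding: 3.841600 × 0.2244 / 0.050² = 344.822.
Rounding up, n = 345.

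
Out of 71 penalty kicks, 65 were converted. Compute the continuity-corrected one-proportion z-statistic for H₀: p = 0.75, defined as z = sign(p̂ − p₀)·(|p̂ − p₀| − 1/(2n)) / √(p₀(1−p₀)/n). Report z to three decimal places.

z = 3.083

Sample proportion p̂ = 65/71 = 0.91549. p̂ − p₀ = 0.165493.
Continuity correction 1/(2n) = 1/142 = 0.007042.
Corrected numerator: |0.165493| − 0.007042 = 0.158451.
SE₀ = √(0.75·0.25/71) = 0.051389.
z = +0.158451/0.051389 = 3.083.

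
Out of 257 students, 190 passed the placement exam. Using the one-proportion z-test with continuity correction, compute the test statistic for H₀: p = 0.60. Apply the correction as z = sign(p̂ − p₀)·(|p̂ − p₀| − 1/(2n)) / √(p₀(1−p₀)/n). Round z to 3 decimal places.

Sample proportion p̂ = 190/257 = 0.73930. p̂ − p₀ = 0.139300.
Continuity correction 1/(2n) = 1/514 = 0.001946.
Corrected numerator: |0.139300| − 0.001946 = 0.137354.
Null standard error: √(0.60·0.40/257) = √0.000933852 = 0.030559.
z = +0.137354/0.030559 = 4.495.

z = 4.495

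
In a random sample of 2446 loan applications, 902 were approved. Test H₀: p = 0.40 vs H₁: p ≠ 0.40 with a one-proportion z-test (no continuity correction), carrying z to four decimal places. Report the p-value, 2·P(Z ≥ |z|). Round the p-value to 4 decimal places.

p̂ = 902/2446 = 0.36877.
Under H₀, SE = √(p₀(1−p₀)/n) = √(0.40·0.60/2446) = √0.000098119 = 0.009906.
Test statistic (full precision, shown to 4 dp): z = (902/2446 − 0.40)/SE₀ ≈ -3.1533.
From the standard normal, 2·P(Z ≥ |z|) = 0.0016.

p-value = 0.0016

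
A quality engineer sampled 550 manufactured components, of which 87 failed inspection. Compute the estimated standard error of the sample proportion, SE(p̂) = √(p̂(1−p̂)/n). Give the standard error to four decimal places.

SE = 0.0156

The sample proportion is 87/550 = 0.15818.
p̂(1−p̂) = 0.15818·0.84182 = 0.133159.
Dividing by n and taking the root: √0.000242107 = 0.0156.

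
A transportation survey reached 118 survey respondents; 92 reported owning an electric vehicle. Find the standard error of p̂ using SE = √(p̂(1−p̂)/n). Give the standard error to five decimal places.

SE = 0.03816

p̂ = 92/118 = 0.77966.
p̂(1−p̂) = 0.171790.
Dividing by n and taking the root: √0.001455847 = 0.03816.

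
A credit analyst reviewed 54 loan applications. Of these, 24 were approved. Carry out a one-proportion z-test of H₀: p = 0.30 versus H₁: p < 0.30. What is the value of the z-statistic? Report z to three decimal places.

The sample proportion is 24/54 = 0.44444.
Null standard error: √(0.30·0.70/54) = √0.003888889 = 0.062361.
z = (0.44444 − 0.30)/0.062361 = 0.14444/0.062361 = 2.316.

z = 2.316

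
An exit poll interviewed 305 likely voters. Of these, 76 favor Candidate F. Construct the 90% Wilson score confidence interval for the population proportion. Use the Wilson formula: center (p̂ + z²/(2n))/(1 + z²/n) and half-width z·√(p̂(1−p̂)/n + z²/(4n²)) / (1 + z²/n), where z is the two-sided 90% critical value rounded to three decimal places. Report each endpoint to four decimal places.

(0.2108, 0.2920)

Here p̂ = 76/305 = 0.24918 and z = 1.645 (z² = 2.706025).
1 + z²/n = 1.008872.
Adjusted center: (0.24918 + z²/(2n))/1.008872 = 0.25139.
Radicand: p̂(1−p̂)/n + z²/(4n²) = 0.000613408 + 0.000007272 = 0.000620680.
Half-width = 1.645·√0.000620680/1.008872 = 0.04062.
CI: 0.25139 ± 0.04062 = (0.2108, 0.2920).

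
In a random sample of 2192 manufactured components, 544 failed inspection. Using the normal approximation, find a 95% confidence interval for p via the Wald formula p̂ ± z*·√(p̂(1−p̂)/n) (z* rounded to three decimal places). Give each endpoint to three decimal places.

p̂ = 544/2192 = 0.24818.
Standard error of p̂: √(0.186584/2192) = √0.000085121 = 0.009226.
z* = 1.960 at the 95% level.
Margin of error: 1.960 × 0.009226 = 0.01808.
So the interval runs from 0.230 to 0.266.

(0.230, 0.266)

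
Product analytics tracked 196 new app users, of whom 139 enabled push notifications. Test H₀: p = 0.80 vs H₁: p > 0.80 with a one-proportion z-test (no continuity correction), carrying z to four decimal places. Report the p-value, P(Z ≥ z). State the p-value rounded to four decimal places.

Sample proportion p̂ = 139/196 = 0.70918.
SE₀ = √(0.80·0.20/196) = 0.028571.
Test statistic (full precision, shown to 4 dp): z = (139/196 − 0.80)/SE₀ ≈ -3.1786.
p-value = P(Z ≥ z) with z = -3.1786 → 0.9993.

p-value = 0.9993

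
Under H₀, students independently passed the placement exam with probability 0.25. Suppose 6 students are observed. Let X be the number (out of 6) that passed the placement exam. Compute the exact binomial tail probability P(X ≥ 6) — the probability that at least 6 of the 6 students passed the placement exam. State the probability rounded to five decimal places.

X ~ Binomial(n=6, p=0.25).
P(X ≥ 6) = C(6,6)·0.25^6·0.75^0.
= 0.000244 = 0.00024.

P = 0.00024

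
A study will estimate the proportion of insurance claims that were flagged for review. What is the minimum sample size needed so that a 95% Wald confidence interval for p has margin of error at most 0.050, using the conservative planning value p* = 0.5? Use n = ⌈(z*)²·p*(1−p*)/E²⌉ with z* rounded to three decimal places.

For 95% confidence, z* = 1.960.
p*(1−p*) = 0.2500.
(z*)²·p*(1−p*)/E² = 3.841600·0.2500/0.002500 = 384.160.
⌈384.160⌉ = 385.

n = 385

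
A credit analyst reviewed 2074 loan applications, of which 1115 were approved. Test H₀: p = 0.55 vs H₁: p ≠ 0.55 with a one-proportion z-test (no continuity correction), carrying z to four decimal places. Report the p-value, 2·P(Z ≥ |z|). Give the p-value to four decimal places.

p-value = 0.2567

With x = 1115 successes in n = 2074, p̂ = 0.53761.
SE₀ = √(0.55·0.45/2074) = 0.010924.
Test statistic (full precision, shown to 4 dp): z = (1115/2074 − 0.55)/SE₀ ≈ -1.1343.
p-value = 2·P(Z ≥ |z|) with z = -1.1343 → 0.2567.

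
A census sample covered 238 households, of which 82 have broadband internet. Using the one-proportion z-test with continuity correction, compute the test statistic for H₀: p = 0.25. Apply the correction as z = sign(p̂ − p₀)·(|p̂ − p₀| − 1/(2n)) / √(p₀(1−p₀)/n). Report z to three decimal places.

z = 3.293

Sample proportion p̂ = 82/238 = 0.34454. p̂ − p₀ = 0.094538.
Continuity correction 1/(2n) = 1/476 = 0.002101.
Corrected numerator: |0.094538| − 0.002101 = 0.092437.
Under H₀, SE = √(p₀(1−p₀)/n) = √(0.25·0.75/238) = √0.000787815 = 0.028068.
z = +0.092437/0.028068 = 3.293.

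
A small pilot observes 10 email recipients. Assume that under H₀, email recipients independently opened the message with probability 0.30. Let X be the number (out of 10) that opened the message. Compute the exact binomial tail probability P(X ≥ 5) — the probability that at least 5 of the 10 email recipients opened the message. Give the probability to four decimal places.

P = 0.1503

X ~ Binomial(n=10, p=0.30).
P(X ≥ 5) = Σ_{j=5}^{10} C(10,j)·0.30^j·0.70^{10−j}.
= 0.102919 + 0.036757 + 0.009002 + 0.001447 + 0.000138 + 0.000006 = 0.1503.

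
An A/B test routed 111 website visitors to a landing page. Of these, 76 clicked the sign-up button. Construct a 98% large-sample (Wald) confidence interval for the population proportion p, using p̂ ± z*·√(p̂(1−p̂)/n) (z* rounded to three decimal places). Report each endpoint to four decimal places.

The sample proportion is 76/111 = 0.68468.
SE(p̂) = √(0.68468·0.31532/111) = 0.044102.
The 98% critical value is z* = 2.326.
Margin of error: 2.326 × 0.044102 = 0.10258.
CI: 0.68468 ± 0.10258 = (0.5821, 0.7873).

(0.5821, 0.7873)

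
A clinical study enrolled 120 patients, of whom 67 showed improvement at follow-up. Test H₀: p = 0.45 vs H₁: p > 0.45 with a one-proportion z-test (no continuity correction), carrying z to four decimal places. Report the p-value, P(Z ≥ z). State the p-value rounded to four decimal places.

Sample proportion p̂ = 67/120 = 0.55833.
SE₀ = √(0.45·0.55/120) = 0.045415.
Test statistic (full precision, shown to 4 dp): z = (67/120 − 0.45)/SE₀ ≈ 2.3854.
p-value = P(Z ≥ z) with z = 2.3854 → 0.0085.

p-value = 0.0085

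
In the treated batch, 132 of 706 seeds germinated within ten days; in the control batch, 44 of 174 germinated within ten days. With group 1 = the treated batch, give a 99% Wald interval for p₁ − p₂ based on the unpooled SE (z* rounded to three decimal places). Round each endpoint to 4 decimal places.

p̂₁ = 0.18697, p̂₂ = 0.25287, so the observed difference is -0.06590.
Unpooled SE = √(p̂₁(1−p̂₁)/n₁ + p̂₂(1−p̂₂)/n₂) = √(0.000215314 + 0.001085796) = 0.036071.
z* = 2.576 at the 99% level. Margin = 2.576·0.036071 = 0.09292.
So the interval runs from -0.1588 to 0.0270.

(-0.1588, 0.0270)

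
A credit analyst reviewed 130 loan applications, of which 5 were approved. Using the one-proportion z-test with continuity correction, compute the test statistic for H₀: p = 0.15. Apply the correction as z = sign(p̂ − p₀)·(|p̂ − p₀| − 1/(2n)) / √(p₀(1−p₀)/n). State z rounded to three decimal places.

z = -3.439

With x = 5 successes in n = 130, p̂ = 0.03846. p̂ − p₀ = -0.111538.
1/(2n) = 0.003846.
Corrected numerator: |-0.111538| − 0.003846 = 0.107692.
SE₀ = √(0.15·0.85/130) = 0.031317.
z = (−)0.107692/0.031317 = -3.439.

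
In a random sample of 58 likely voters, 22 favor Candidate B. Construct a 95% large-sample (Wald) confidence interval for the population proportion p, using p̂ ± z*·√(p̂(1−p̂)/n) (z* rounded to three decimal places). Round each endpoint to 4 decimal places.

Sample proportion p̂ = 22/58 = 0.37931.
SE = √(p̂(1−p̂)/n) = √(0.235434/58) = 0.063712.
z* = 1.960 at the 95% level.
Margin = 1.960·0.063712 = 0.12488.
CI: 0.37931 ± 0.12488 = (0.2544, 0.5042).

(0.2544, 0.5042)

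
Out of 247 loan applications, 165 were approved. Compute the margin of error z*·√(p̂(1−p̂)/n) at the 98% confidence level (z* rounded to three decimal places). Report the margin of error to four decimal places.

ME = 0.0697

Sample proportion p̂ = 165/247 = 0.66802.
SE = √(p̂(1−p̂)/n) = √(0.221771/247) = 0.029964.
z* = 2.326 at the 98% level.
So ME = 0.0697.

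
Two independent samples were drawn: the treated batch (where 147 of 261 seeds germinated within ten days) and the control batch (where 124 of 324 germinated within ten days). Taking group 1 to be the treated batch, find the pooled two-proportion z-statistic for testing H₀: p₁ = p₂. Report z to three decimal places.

z = 4.352

p̂₁ = 147/261 = 0.56322, p̂₂ = 124/324 = 0.38272.
Pooling: p̂ = 271/585 = 0.46325.
Pooled SE = √[0.2486493·0.00691784] ≈ 0.041474.
z = (p̂₁ − p̂₂)/SE = (0.56322 − 0.38272)/0.041474 = 0.18050/0.041474 = 4.352.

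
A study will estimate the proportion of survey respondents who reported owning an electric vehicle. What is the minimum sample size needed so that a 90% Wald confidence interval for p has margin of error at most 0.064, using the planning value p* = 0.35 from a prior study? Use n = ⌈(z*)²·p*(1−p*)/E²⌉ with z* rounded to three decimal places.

The 90% critical value is z* = 1.645.
p*(1−p*) = 0.2275.
(z*)²·p*(1−p*)/E² = 2.706025·0.2275/0.004096 = 150.298.
⌈150.298⌉ = 151.

n = 151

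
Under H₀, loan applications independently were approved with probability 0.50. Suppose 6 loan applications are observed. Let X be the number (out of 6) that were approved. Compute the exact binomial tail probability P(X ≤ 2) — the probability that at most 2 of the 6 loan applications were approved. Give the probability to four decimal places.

X is binomial with n = 6 and p = 0.50.
P(X ≤ 2) = C(6,0)·0.50^0·0.50^6 + C(6,1)·0.50^1·0.50^5 + C(6,2)·0.50^2·0.50^4.
= 0.015625 + 0.093750 + 0.234375 = 0.3438.

P = 0.3438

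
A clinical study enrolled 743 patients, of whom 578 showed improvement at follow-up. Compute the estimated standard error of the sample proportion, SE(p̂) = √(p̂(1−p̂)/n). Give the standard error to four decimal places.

SE = 0.0152

Sample proportion p̂ = 578/743 = 0.77793.
p̂(1−p̂) = 0.77793·0.22207 = 0.172755.
SE = √(0.172755/743) = √0.000232510 = 0.0152.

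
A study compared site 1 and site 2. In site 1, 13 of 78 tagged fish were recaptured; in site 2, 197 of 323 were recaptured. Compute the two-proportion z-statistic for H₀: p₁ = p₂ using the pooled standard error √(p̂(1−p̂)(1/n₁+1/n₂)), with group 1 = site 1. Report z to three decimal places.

z = -7.035

p̂₁ = 13/78 = 0.16667, p̂₂ = 197/323 = 0.60991.
Pooling: p̂ = 210/401 = 0.52369.
SE = √[p̂(1−p̂)(1/n₁+1/n₂)] = √[0.52369·0.47631·(1/78+1/323)] ≈ 0.063009.
z = (p̂₁ − p̂₂)/SE = (0.16667 − 0.60991)/0.063009 = -0.44324/0.063009 = -7.035.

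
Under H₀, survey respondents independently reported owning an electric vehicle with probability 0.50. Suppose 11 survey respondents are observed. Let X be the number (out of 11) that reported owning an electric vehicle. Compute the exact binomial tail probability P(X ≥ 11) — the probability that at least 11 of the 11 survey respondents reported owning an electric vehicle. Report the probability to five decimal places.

P = 0.00049

X ~ Binomial(n=11, p=0.50).
P(X ≥ 11) = C(11,11)·0.50^11·0.50^0.
= 0.000488 = 0.00049.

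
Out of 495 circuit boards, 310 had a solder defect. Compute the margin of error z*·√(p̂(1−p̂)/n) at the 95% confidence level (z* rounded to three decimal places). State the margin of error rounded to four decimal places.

Sample proportion p̂ = 310/495 = 0.62626.
Standard error of p̂: √(0.234058/495) = √0.000472844 = 0.021745.
z* = 1.960 at the 95% level.
So ME = 0.0426.

ME = 0.0426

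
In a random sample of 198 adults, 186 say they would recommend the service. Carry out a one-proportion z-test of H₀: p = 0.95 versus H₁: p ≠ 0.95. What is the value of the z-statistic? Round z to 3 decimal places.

p̂ = 186/198 = 0.93939.
Null standard error: √(0.95·0.05/198) = √0.000239899 = 0.015489.
z = (p̂ − p₀)/SE = (0.93939 − 0.95)/0.015489 = -0.685.

z = -0.685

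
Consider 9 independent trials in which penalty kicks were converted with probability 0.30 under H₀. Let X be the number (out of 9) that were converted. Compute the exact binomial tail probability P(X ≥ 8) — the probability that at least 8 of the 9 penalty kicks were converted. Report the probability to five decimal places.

X is binomial with n = 9 and p = 0.30.
P(X ≥ 8) = C(9,8)·0.30^8·0.70^1 + C(9,9)·0.30^9·0.70^0.
= 0.000413 + 0.000020 = 0.00043.

P = 0.00043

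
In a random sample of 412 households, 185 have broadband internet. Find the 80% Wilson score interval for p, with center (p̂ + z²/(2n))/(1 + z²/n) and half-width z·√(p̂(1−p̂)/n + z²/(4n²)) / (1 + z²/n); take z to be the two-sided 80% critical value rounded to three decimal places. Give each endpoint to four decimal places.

p̂ = 185/412 = 0.44903; z = 1.282, so z² = 1.643524.
Denominator 1 + z²/n = 1 + 1.643524/412 = 1.003989.
Adjusted center: (0.44903 + z²/(2n))/1.003989 = 0.44923.
Radicand: p̂(1−p̂)/n + z²/(4n²) = 0.000600490 + 0.000002421 = 0.000602911.
Half-width = 1.282·√0.000602911/1.003989 = 0.03135.
Interval: 0.44923 ± 0.03135 → (0.4179, 0.4806).

(0.4179, 0.4806)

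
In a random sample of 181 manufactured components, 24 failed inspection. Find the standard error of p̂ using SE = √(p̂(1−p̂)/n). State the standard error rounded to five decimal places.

SE = 0.02521

Sample proportion p̂ = 24/181 = 0.13260.
p̂(1−p̂) = 0.115017.
Dividing by n and taking the root: √0.000635453 = 0.02521.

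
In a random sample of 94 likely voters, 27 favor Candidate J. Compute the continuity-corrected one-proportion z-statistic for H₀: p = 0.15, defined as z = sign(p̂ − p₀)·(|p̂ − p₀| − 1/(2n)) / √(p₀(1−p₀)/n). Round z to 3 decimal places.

z = 3.582

p̂ = 27/94 = 0.28723. p̂ − p₀ = 0.137234.
Continuity correction 1/(2n) = 1/188 = 0.005319.
Corrected numerator: |0.137234| − 0.005319 = 0.131915.
Under H₀, SE = √(p₀(1−p₀)/n) = √(0.15·0.85/94) = √0.001356383 = 0.036829.
z = +0.131915/0.036829 = 3.582.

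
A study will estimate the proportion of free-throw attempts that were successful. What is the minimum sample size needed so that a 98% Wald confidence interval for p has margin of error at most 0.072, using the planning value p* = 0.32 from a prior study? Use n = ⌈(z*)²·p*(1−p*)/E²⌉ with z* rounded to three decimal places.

n = 228

For 98% confidence, z* = 2.326.
p*(1−p*) = 0.2176.
Required n before rounding: 5.410276 × 0.2176 / 0.072² = 227.098.
Rounding up, n = 228.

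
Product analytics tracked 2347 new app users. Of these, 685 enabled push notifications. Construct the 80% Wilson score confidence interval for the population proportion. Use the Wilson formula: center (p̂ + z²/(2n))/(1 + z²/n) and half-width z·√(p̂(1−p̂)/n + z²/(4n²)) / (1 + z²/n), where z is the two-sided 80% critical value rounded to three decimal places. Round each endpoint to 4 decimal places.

(0.2800, 0.3040)

p̂ = 685/2347 = 0.29186; z = 1.282, so z² = 1.643524.
1 + z²/n = 1.000700.
Adjusted center: (0.29186 + z²/(2n))/1.000700 = 0.29201.
Radicand: p̂(1−p̂)/n + z²/(4n²) = 0.000088061 + 0.000000075 = 0.000088136.
Half-width = 1.282·√0.000088136/1.000700 = 0.01203.
So the interval runs from 0.2800 to 0.3040.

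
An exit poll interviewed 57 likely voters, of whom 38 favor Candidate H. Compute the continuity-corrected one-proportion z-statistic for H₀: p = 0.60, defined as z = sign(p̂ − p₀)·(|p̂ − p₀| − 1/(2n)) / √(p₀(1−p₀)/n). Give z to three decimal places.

p̂ = 38/57 = 0.66667. p̂ − p₀ = 0.066667.
Continuity correction 1/(2n) = 1/114 = 0.008772.
Corrected numerator: |0.066667| − 0.008772 = 0.057895.
SE₀ = √(0.60·0.40/57) = 0.064889.
z = +0.057895/0.064889 = 0.892.

z = 0.892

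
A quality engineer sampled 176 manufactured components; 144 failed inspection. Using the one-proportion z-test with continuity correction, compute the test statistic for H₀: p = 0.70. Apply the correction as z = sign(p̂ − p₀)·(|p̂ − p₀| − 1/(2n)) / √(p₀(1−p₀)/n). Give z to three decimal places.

z = 3.339

With x = 144 successes in n = 176, p̂ = 0.81818. p̂ − p₀ = 0.118182.
Continuity correction 1/(2n) = 1/352 = 0.002841.
Corrected numerator: |0.118182| − 0.002841 = 0.115341.
SE₀ = √(0.70·0.30/176) = 0.034542.
z = +0.115341/0.034542 = 3.339.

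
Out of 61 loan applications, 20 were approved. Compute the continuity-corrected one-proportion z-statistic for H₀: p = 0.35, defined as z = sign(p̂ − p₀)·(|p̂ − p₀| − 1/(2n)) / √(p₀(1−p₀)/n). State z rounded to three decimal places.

z = -0.228

With x = 20 successes in n = 61, p̂ = 0.32787. p̂ − p₀ = -0.022131.
1/(2n) = 0.008197.
Corrected numerator: |-0.022131| − 0.008197 = 0.013934.
Under H₀, SE = √(p₀(1−p₀)/n) = √(0.35·0.65/61) = √0.003729508 = 0.061070.
z = −0.013934/0.061070 = -0.228.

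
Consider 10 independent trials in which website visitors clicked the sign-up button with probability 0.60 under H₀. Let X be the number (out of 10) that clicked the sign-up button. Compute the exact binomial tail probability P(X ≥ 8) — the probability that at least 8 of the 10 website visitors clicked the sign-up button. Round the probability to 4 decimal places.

P = 0.1673

X ~ Binomial(n=10, p=0.60).
P(X ≥ 8) = C(10,8)·0.60^8·0.40^2 + C(10,9)·0.60^9·0.40^1 + C(10,10)·0.60^10·0.40^0.
= 0.120932 + 0.040311 + 0.006047 = 0.1673.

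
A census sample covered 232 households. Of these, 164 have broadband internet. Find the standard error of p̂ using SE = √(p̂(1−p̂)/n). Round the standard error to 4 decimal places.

p̂ = 164/232 = 0.70690.
p̂(1−p̂) = 0.70690·0.29310 = 0.207192.
SE = √(0.207192/232) = √0.000893069 = 0.0299.

SE = 0.0299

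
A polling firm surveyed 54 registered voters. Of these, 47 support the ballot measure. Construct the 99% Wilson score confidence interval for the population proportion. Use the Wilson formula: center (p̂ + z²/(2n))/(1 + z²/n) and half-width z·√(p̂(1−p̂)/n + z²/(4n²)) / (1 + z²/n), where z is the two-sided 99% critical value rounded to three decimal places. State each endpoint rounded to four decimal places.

Here p̂ = 47/54 = 0.87037 and z = 2.576 (z² = 6.635776).
1 + z²/n = 1.122885.
Adjusted center: (0.87037 + z²/(2n))/1.122885 = 0.82984.
Radicand: p̂(1−p̂)/n + z²/(4n²) = 0.002089366 + 0.000568911 = 0.002658277.
Half-width = 2.576·√0.002658277/1.122885 = 0.11828.
Interval: 0.82984 ± 0.11828 → (0.7116, 0.9481).

(0.7116, 0.9481)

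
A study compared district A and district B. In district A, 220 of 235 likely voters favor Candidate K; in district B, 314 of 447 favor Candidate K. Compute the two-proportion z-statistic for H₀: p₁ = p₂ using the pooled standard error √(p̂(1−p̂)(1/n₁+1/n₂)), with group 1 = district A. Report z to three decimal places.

z = 7.036

p̂₁ = 220/235 = 0.93617, p̂₂ = 314/447 = 0.70246.
Pooling: p̂ = 534/682 = 0.78299.
Pooled SE = √[0.1699160·0.00649246] ≈ 0.033214.
z = 0.23371/0.033214 = 7.036.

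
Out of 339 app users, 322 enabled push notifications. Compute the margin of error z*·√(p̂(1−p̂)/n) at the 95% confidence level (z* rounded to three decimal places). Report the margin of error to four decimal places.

Sample proportion p̂ = 322/339 = 0.94985.
SE(p̂) = √(0.94985·0.05015/339) = 0.011854.
z* = 1.960 at the 95% level.
So ME = 0.0232.

ME = 0.0232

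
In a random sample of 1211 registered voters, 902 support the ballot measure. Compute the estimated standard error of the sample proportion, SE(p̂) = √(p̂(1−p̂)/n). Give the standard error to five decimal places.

The sample proportion is 902/1211 = 0.74484.
p̂(1−p̂) = 0.190053.
SE = √(0.190053/1211) = √0.000156939 = 0.01253.

SE = 0.01253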